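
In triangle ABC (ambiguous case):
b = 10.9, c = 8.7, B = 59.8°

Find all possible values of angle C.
b/sin(B) = c/sin(C)  ⇒  sin(C) = c·sin(B)/b = 8.7·sin(59.8°)/10.9
sin(59.8°) ≈ 0.864275
sin(C) ≈ 8.7·0.864275/10.9 ≈ 7.51919/10.9 ≈ 0.689834
Candidate 1: C₁ = arcsin(0.689834) ≈ 43.617°  →  A = 180° − 59.8° − 43.617° ≈ 76.583° > 0, valid
Candidate 2: C₂ = 180° − C₁ ≈ 136.383°  →  A = 180° − 59.8° − 136.383° ≈ -16.183° ≤ 0, not a valid triangle

C = 43.62° (one solution)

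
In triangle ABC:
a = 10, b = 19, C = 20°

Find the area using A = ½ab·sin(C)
A = ½·a·b·sin(C) = ½·10·19·sin(20°)
sin(20°) ≈ 0.34202
A ≈ ½·190·0.34202 = 95·0.34202 ≈ 32.4919

Area = 32.49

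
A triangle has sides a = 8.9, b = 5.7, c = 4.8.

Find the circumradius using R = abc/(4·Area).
First find the area with Heron's formula.
s = (8.9 + 5.7 + 4.8)/2 = 9.7
Area = √(s(s−a)(s−b)(s−c)) = √(9.7·0.8·4·4.9) ≈ √152.096 ≈ 12.3327
abc = 8.9·5.7·4.8 = 243.504
R = abc/(4·Area) ≈ 243.504/(4·12.3327) = 243.504/49.3309 ≈ 4.93614

R = 4.936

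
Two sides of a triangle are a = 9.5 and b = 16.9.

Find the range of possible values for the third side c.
Triangle inequality: |a − b| < c < a + b
|a − b| = |9.5 − 16.9| = 7.4
a + b = 9.5 + 16.9 = 26.4

7.4 < c < 26.4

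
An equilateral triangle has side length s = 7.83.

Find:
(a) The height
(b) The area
(a) The height splits the triangle into two 30-60-90 halves: h = s·√3/2 = 7.83·1.73205/2 ≈ 13.562/2 ≈ 6.78098
(b) Area = (√3/4)·s² = (√3/4)·7.83² = (√3/4)·61.3089 ≈ 0.433013·61.3089 ≈ 26.5475

Height = 6.781, Area = 26.55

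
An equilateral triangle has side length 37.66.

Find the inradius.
r = Area/s with s the semi-perimeter.
Area = (√3/4)·37.66² = (√3/4)·1418.2756 ≈ 0.433013·1418.2756 ≈ 614.131
s = 3·37.66/2 = 56.49
r ≈ 614.131/56.49 ≈ 10.8715
(Equivalently r = side/(2√3) = 37.66/3.4641 ≈ 10.8715.)

r = 10.87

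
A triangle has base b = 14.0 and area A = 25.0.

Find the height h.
A = ½·b·h  ⇒  h = 2A/b = 2·25.0/14.0 = 50/14.0 ≈ 3.57143

h = 3.571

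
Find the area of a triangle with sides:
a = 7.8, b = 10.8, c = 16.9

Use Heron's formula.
s = (7.8 + 10.8 + 16.9)/2 = 35.5/2 = 17.75
s − a = 9.95, s − b = 6.95, s − c = 0.85
s(s−a)(s−b)(s−c) = 17.75·9.95·6.95·0.85 ≈ 1043.34
Area = √1043.34 ≈ 32.3007

Area = 32.3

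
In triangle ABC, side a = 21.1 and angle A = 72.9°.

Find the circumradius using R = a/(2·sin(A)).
R = a/(2·sin(A)) = 21.1/(2·sin(72.9°))
sin(72.9°) ≈ 0.955793
R ≈ 21.1/(2·0.955793) = 21.1/1.91159 ≈ 11.038

R = 11.04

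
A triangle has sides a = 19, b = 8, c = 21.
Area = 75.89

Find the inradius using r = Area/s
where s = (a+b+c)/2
s = (19 + 8 + 21)/2 = 48/2 = 24
r = Area/s = 75.89/24 ≈ 3.16208

r = 3.162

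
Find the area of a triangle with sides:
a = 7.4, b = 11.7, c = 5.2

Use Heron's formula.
s = (7.4 + 11.7 + 5.2)/2 = 24.3/2 = 12.15
s − a = 4.75, s − b = 0.45, s − c = 6.95
s(s−a)(s−b)(s−c) = 12.15·4.75·0.45·6.95 ≈ 180.496
Area = √180.496 ≈ 13.4349

Area = 13.43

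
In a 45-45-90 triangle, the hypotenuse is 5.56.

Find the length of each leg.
In a 45-45-90 triangle hypotenuse = leg·√2, so leg = hypotenuse/√2.
Leg = 5.56/√2 ≈ 5.56/1.41421 ≈ 3.93151

Each leg = 3.932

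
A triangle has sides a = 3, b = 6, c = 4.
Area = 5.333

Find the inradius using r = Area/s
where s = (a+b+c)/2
s = (3 + 6 + 4)/2 = 13/2 = 6.5
r = Area/s = 5.333/6.5 ≈ 0.820462

r = 0.8205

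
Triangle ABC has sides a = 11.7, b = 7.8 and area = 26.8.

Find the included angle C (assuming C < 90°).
Area = ½·a·b·sin(C)  ⇒  sin(C) = 2·Area/(a·b) = 2·26.8/(11.7·7.8) = 53.6/91.26 ≈ 0.587333
C = arcsin(0.587333) ≈ 35.968° (taking the acute solution since C < 90°)

C = 35.97°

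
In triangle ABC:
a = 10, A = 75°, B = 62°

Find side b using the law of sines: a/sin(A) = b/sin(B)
a/sin(A) = b/sin(B)  ⇒  b = a·sin(B)/sin(A) = 10·sin(62°)/sin(75°)
sin(62°) ≈ 0.882948, sin(75°) ≈ 0.965926
b ≈ 10·0.882948/0.965926 ≈ 8.82948/0.965926 ≈ 9.14095

b = 9.141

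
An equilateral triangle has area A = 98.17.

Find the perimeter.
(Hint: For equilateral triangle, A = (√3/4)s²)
A = (√3/4)s²  ⇒  s² = 4A/√3 = 4·98.17/√3 = 392.68/1.73205 ≈ 226.714
s ≈ √226.714 ≈ 15.057
Perimeter = 3s ≈ 3·15.057 ≈ 45.1711

Perimeter = 45.17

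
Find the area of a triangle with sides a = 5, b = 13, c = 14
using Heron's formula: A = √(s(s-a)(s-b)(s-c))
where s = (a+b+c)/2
s = (5 + 13 + 14)/2 = 32/2 = 16
s − a = 11, s − b = 3, s − c = 2
s(s−a)(s−b)(s−c) = 16·11·3·2 = 1056
Area = √1056 ≈ 32.4962

s = 16.0, Area = 32.5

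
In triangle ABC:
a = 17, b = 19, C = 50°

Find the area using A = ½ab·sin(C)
A = ½·a·b·sin(C) = ½·17·19·sin(50°)
sin(50°) ≈ 0.766044
A ≈ ½·323·0.766044 = 161.5·0.766044 ≈ 123.716

Area = 123.7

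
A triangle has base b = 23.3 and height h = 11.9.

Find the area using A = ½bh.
A = ½·b·h = ½·23.3·11.9 = ½·277.27 = 138.635

Area = 138.635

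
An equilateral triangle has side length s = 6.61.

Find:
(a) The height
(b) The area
(a) The height splits the triangle into two 30-60-90 halves: h = s·√3/2 = 6.61·1.73205/2 ≈ 11.4489/2 ≈ 5.72443
(b) Area = (√3/4)·s² = (√3/4)·6.61² = (√3/4)·43.6921 ≈ 0.433013·43.6921 ≈ 18.9192

Height = 5.724, Area = 18.92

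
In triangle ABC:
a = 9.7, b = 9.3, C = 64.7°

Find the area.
Two sides and the included angle (SAS): A = ½·a·b·sin(C) = ½·9.7·9.3·sin(64.7°)
sin(64.7°) ≈ 0.904083
A ≈ ½·90.21·0.904083 = 45.105·0.904083 ≈ 40.7786

Area = 40.78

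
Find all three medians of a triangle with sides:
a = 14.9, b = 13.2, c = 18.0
Median formula: m_a = ½√(2b² + 2c² − a²) (and cyclically). a² = 222.01, b² = 174.24, c² = 324.
m_a = ½√(2·174.24 + 2·324 − 222.01) = ½√774.47 ≈ ½·27.8293 ≈ 13.9147
m_b = ½√(2·222.01 + 2·324 − 174.24) = ½√917.78 ≈ ½·30.2949 ≈ 15.1474
m_c = ½√(2·222.01 + 2·174.24 − 324) = ½√468.5 ≈ ½·21.6449 ≈ 10.8224

m_a = 13.91, m_b = 15.15, m_c = 10.82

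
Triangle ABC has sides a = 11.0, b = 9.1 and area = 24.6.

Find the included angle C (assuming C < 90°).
Area = ½·a·b·sin(C)  ⇒  sin(C) = 2·Area/(a·b) = 2·24.6/(11.0·9.1) = 49.2/100.1 ≈ 0.491508
C = arcsin(0.491508) ≈ 29.4398° (taking the acute solution since C < 90°)

C = 29.44°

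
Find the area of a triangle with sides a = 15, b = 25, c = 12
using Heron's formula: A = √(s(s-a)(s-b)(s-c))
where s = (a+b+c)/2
s = (15 + 25 + 12)/2 = 52/2 = 26
s − a = 11, s − b = 1, s − c = 14
s(s−a)(s−b)(s−c) = 26·11·1·14 = 4004
Area = √4004 ≈ 63.2772

s = 26.0, Area = 63.28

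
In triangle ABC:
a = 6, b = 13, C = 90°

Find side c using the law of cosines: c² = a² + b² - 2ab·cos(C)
c² = 6² + 13² − 2·6·13·cos(90°)
cos(90°) ≈ 0
c² ≈ 36 + 169 − 156·(0) ≈ 205 − 0 ≈ 205
c ≈ √205 ≈ 14.3178

c = 14.32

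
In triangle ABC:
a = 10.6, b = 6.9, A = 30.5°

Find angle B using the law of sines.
a/sin(A) = b/sin(B)  ⇒  sin(B) = b·sin(A)/a = 6.9·sin(30.5°)/10.6
sin(30.5°) ≈ 0.507538
sin(B) ≈ 6.9·0.507538/10.6 ≈ 3.50201/10.6 ≈ 0.330379
B = arcsin(0.330379) ≈ 19.2918°
(Since b ≤ a we need B ≤ A, so the obtuse alternative 180° − 19.2918° ≈ 160.708° is rejected.)

B = 19.29°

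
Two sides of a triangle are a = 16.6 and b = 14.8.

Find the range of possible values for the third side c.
Triangle inequality: |a − b| < c < a + b
|a − b| = |16.6 − 14.8| = 1.8
a + b = 16.6 + 14.8 = 31.4

1.8 < c < 31.4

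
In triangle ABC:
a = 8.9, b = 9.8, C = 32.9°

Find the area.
Two sides and the included angle (SAS): A = ½·a·b·sin(C) = ½·8.9·9.8·sin(32.9°)
sin(32.9°) ≈ 0.543174
A ≈ ½·87.22·0.543174 = 43.61·0.543174 ≈ 23.6878

Area = 23.69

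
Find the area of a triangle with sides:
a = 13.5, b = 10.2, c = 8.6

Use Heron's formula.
s = (13.5 + 10.2 + 8.6)/2 = 32.3/2 = 16.15
s − a = 2.65, s − b = 5.95, s − c = 7.55
s(s−a)(s−b)(s−c) = 16.15·2.65·5.95·7.55 ≈ 1922.57
Area = √1922.57 ≈ 43.8471

Area = 43.85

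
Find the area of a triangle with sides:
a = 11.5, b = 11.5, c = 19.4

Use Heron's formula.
s = (11.5 + 11.5 + 19.4)/2 = 42.4/2 = 21.2
s − a = 9.7, s − b = 9.7, s − c = 1.8
s(s−a)(s−b)(s−c) = 21.2·9.7·9.7·1.8 ≈ 3590.47
Area = √3590.47 ≈ 59.9206

Area = 59.92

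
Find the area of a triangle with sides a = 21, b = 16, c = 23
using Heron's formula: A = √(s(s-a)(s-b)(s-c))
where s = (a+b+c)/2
s = (21 + 16 + 23)/2 = 60/2 = 30
s − a = 9, s − b = 14, s − c = 7
s(s−a)(s−b)(s−c) = 30·9·14·7 = 26460
Area = √26460 ≈ 162.665

s = 30.0, Area = 162.7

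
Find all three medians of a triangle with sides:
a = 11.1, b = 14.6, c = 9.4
Median formula: m_a = ½√(2b² + 2c² − a²) (and cyclically). a² = 123.21, b² = 213.16, c² = 88.36.
m_a = ½√(2·213.16 + 2·88.36 − 123.21) = ½√479.83 ≈ ½·21.905 ≈ 10.9525
m_b = ½√(2·123.21 + 2·88.36 − 213.16) = ½√209.98 ≈ ½·14.4907 ≈ 7.24534
m_c = ½√(2·123.21 + 2·213.16 − 88.36) = ½√584.38 ≈ ½·24.174 ≈ 12.087

m_a = 10.95, m_b = 7.245, m_c = 12.09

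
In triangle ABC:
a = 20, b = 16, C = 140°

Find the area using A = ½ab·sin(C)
A = ½·a·b·sin(C) = ½·20·16·sin(140°)
sin(140°) ≈ 0.642788
A ≈ ½·320·0.642788 = 160·0.642788 ≈ 102.846

Area = 102.8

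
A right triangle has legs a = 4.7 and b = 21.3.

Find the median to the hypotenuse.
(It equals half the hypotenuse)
Hypotenuse c = √(a² + b²) = √(22.09 + 453.69) = √475.78 ≈ 21.8124
Median to hypotenuse = c/2 ≈ 21.8124/2 ≈ 10.9062

Median = 10.91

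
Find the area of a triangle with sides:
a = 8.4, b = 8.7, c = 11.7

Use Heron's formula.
s = (8.4 + 8.7 + 11.7)/2 = 28.8/2 = 14.4
s − a = 6, s − b = 5.7, s − c = 2.7
s(s−a)(s−b)(s−c) = 14.4·6·5.7·2.7 ≈ 1329.7
Area = √1329.7 ≈ 36.465

Area = 36.46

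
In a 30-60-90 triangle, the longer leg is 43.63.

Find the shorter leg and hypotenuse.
In a 30-60-90 triangle the sides are in ratio 1 : √3 : 2, so short leg = long leg/√3 and hypotenuse = 2·(short leg).
Short leg = 43.63/√3 ≈ 43.63/1.73205 ≈ 25.1898
Hypotenuse = 2·25.1898 ≈ 50.3796

Short leg = 25.19, Hypotenuse = 50.38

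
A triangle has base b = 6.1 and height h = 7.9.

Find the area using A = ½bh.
A = ½·b·h = ½·6.1·7.9 = ½·48.19 = 24.095

Area = 24.095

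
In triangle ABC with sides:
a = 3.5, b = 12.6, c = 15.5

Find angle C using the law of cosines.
c² = a² + b² − 2ab·cos(C)  ⇒  cos(C) = (a² + b² − c²)/(2ab)
cos(C) = (3.5² + 12.6² − 15.5²)/(2·3.5·12.6) = (12.25 + 158.76 − 240.25)/88.2 = -69.24/88.2 ≈ -0.785034
C = arccos(-0.785034) ≈ 141.724°

C = 141.7°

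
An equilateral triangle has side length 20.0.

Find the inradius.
r = Area/s with s the semi-perimeter.
Area = (√3/4)·20.0² = (√3/4)·400 ≈ 0.433013·400 ≈ 173.205
s = 3·20.0/2 = 30
r ≈ 173.205/30 ≈ 5.7735
(Equivalently r = side/(2√3) = 20.0/3.4641 ≈ 5.7735.)

r = 5.774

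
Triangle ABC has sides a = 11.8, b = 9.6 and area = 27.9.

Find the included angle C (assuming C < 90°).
Area = ½·a·b·sin(C)  ⇒  sin(C) = 2·Area/(a·b) = 2·27.9/(11.8·9.6) = 55.8/113.28 ≈ 0.492585
C = arcsin(0.492585) ≈ 29.5106° (taking the acute solution since C < 90°)

C = 29.51°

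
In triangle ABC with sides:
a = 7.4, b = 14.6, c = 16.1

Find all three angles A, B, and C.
Law of cosines for each angle (a² = 54.76, b² = 213.16, c² = 259.21):
cos(A) = (b² + c² − a²)/(2bc) = (213.16 + 259.21 − 54.76)/(2·14.6·16.1) = 417.61/470.12 ≈ 0.888305  ⇒  A ≈ 27.339°
cos(B) = (a² + c² − b²)/(2ac) = (54.76 + 259.21 − 213.16)/(2·7.4·16.1) = 100.81/238.28 ≈ 0.423074  ⇒  B ≈ 64.9712°
cos(C) = (a² + b² − c²)/(2ab) = (54.76 + 213.16 − 259.21)/(2·7.4·14.6) = 8.71/216.08 ≈ 0.0403091  ⇒  C ≈ 87.6898°
Check: A + B + C ≈ 180°

A = 27.34°, B = 64.97°, C = 87.69°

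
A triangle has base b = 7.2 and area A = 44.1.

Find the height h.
A = ½·b·h  ⇒  h = 2A/b = 2·44.1/7.2 = 88.2/7.2 ≈ 12.25

h = 12.25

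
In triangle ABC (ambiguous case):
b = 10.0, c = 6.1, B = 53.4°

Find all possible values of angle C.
b/sin(B) = c/sin(C)  ⇒  sin(C) = c·sin(B)/b = 6.1·sin(53.4°)/10.0
sin(53.4°) ≈ 0.802817
sin(C) ≈ 6.1·0.802817/10.0 ≈ 4.89719/10.0 ≈ 0.489719
Candidate 1: C₁ = arcsin(0.489719) ≈ 29.3221°  →  A = 180° − 53.4° − 29.3221° ≈ 97.2779° > 0, valid
Candidate 2: C₂ = 180° − C₁ ≈ 150.678°  →  A = 180° − 53.4° − 150.678° ≈ -24.0779° ≤ 0, not a valid triangle

C = 29.32° (one solution)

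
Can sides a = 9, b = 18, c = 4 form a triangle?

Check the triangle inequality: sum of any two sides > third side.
a + b vs c: 9 + 18 = 27 > 4  ✓
a + c vs b: 9 + 4 = 13 ≤ 18  ✗
b + c vs a: 18 + 4 = 22 > 9  ✓

No: 9 + 4 = 13 is not > 18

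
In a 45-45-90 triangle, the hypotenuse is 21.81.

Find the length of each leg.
In a 45-45-90 triangle hypotenuse = leg·√2, so leg = hypotenuse/√2.
Leg = 21.81/√2 ≈ 21.81/1.41421 ≈ 15.422

Each leg = 15.42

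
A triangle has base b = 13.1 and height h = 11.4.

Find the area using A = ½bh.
A = ½·b·h = ½·13.1·11.4 = ½·149.34 = 74.67

Area = 74.67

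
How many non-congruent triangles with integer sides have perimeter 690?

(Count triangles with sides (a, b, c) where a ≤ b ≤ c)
Let a ≤ b ≤ c with a + b + c = 690. The only binding inequality is a + b > c, i.e. 690 − c > c, so c < 690/2; and c ≥ 690/3 since c is the largest side.
So 230 ≤ c ≤ 344. For each c, b runs from ⌈(690 − c)/2⌉ up to c (then a = 690 − b − c satisfies 1 ≤ a ≤ b automatically), giving c − ⌈(690 − c)/2⌉ + 1 choices.
Summing over c: 1 + 2 + 4 + 5 + … + 170 + 172  (115 terms, c = 230, …, 344) = 9919
Check (closed form: nearest integer to p²/48 for even p, (p+3)²/48 for odd p): 690²/48 = 476100/48 ≈ 9918.75 → 9919

9919 triangles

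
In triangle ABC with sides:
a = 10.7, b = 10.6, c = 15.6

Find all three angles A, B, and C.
Law of cosines for each angle (a² = 114.49, b² = 112.36, c² = 243.36):
cos(A) = (b² + c² − a²)/(2bc) = (112.36 + 243.36 − 114.49)/(2·10.6·15.6) = 241.23/330.72 ≈ 0.729409  ⇒  A ≈ 43.1632°
cos(B) = (a² + c² − b²)/(2ac) = (114.49 + 243.36 − 112.36)/(2·10.7·15.6) = 245.49/333.84 ≈ 0.735352  ⇒  B ≈ 42.663°
cos(C) = (a² + b² − c²)/(2ab) = (114.49 + 112.36 − 243.36)/(2·10.7·10.6) = -16.51/226.84 ≈ -0.0727826  ⇒  C ≈ 94.1738°
Check: A + B + C ≈ 180°

A = 43.16°, B = 42.66°, C = 94.17°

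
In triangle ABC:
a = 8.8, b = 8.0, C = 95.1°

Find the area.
Two sides and the included angle (SAS): A = ½·a·b·sin(C) = ½·8.8·8.0·sin(95.1°)
sin(95.1°) ≈ 0.996041
A ≈ ½·70.4·0.996041 = 35.2·0.996041 ≈ 35.0606

Area = 35.06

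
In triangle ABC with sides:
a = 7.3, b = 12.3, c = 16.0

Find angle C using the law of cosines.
c² = a² + b² − 2ab·cos(C)  ⇒  cos(C) = (a² + b² − c²)/(2ab)
cos(C) = (7.3² + 12.3² − 16.0²)/(2·7.3·12.3) = (53.29 + 151.29 − 256)/179.58 = -51.42/179.58 ≈ -0.286335
C = arccos(-0.286335) ≈ 106.639°

C = 106.6°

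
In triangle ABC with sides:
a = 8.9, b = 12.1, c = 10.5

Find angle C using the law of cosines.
c² = a² + b² − 2ab·cos(C)  ⇒  cos(C) = (a² + b² − c²)/(2ab)
cos(C) = (8.9² + 12.1² − 10.5²)/(2·8.9·12.1) = (79.21 + 146.41 − 110.25)/215.38 = 115.37/215.38 ≈ 0.535658
C = arccos(0.535658) ≈ 57.6115°

C = 57.61°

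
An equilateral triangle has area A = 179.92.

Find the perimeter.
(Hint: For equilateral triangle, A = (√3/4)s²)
A = (√3/4)s²  ⇒  s² = 4A/√3 = 4·179.92/√3 = 719.68/1.73205 ≈ 415.507
s ≈ √415.507 ≈ 20.384
Perimeter = 3s ≈ 3·20.384 ≈ 61.152

Perimeter = 61.15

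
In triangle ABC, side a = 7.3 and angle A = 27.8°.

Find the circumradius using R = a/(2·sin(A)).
R = a/(2·sin(A)) = 7.3/(2·sin(27.8°))
sin(27.8°) ≈ 0.466387
R ≈ 7.3/(2·0.466387) = 7.3/0.932773 ≈ 7.82612

R = 7.826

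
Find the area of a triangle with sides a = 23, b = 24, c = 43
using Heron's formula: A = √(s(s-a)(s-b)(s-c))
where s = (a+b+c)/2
s = (23 + 24 + 43)/2 = 90/2 = 45
s − a = 22, s − b = 21, s − c = 2
s(s−a)(s−b)(s−c) = 45·22·21·2 = 41580
Area = √41580 ≈ 203.912

s = 45.0, Area = 203.9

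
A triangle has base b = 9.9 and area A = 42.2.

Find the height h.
A = ½·b·h  ⇒  h = 2A/b = 2·42.2/9.9 = 84.4/9.9 ≈ 8.52525

h = 8.525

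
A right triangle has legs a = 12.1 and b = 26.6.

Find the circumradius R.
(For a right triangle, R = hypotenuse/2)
Hypotenuse c = √(a² + b²) = √(146.41 + 707.56) = √853.97 ≈ 29.2228
R = c/2 ≈ 29.2228/2 ≈ 14.6114

R = 14.61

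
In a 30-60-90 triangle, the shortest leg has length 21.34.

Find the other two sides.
In a 30-60-90 triangle the sides are in ratio 1 : √3 : 2 (short leg : long leg : hypotenuse).
Long leg = 21.34·√3 ≈ 21.34·1.73205 ≈ 36.962
Hypotenuse = 2·21.34 = 42.68

Long leg = 21.34√3 = 36.96, Hypotenuse = 42.68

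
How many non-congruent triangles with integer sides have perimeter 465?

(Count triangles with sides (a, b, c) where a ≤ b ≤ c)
Let a ≤ b ≤ c with a + b + c = 465. The only binding inequality is a + b > c, i.e. 465 − c > c, so c < 465/2; and c ≥ 465/3 since c is the largest side.
So 155 ≤ c ≤ 232. For each c, b runs from ⌈(465 − c)/2⌉ up to c (then a = 465 − b − c satisfies 1 ≤ a ≤ b automatically), giving c − ⌈(465 − c)/2⌉ + 1 choices.
Summing over c: 1 + 2 + 4 + 5 + … + 115 + 116  (78 terms, c = 155, …, 232) = 4563
Check (closed form: nearest integer to p²/48 for even p, (p+3)²/48 for odd p): (465+3)²/48 = 468²/48 = 219024/48 ≈ 4563.00 → 4563

4563 triangles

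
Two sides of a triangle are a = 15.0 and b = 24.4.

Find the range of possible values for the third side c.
Triangle inequality: |a − b| < c < a + b
|a − b| = |15.0 − 24.4| = 9.4
a + b = 15.0 + 24.4 = 39.4

9.4 < c < 39.4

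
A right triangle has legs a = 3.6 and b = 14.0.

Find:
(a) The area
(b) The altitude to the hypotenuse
(a) The legs are perpendicular, so Area = ½·a·b = ½·3.6·14.0 = ½·50.4 = 25.2
(b) Hypotenuse c = √(a² + b²) = √(12.96 + 196) = √208.96 ≈ 14.4554
    Area = ½·c·h_c  ⇒  h_c = 2·Area/c = 50.4/14.4554 ≈ 3.48657

Area = 25.2, h_c = 3.487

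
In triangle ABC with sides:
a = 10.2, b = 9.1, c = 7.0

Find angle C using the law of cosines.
c² = a² + b² − 2ab·cos(C)  ⇒  cos(C) = (a² + b² − c²)/(2ab)
cos(C) = (10.2² + 9.1² − 7.0²)/(2·10.2·9.1) = (104.04 + 82.81 − 49)/185.64 = 137.85/185.64 ≈ 0.742566
C = arccos(0.742566) ≈ 42.0495°

C = 42.05°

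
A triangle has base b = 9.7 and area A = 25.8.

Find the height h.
A = ½·b·h  ⇒  h = 2A/b = 2·25.8/9.7 = 51.6/9.7 ≈ 5.31959

h = 5.32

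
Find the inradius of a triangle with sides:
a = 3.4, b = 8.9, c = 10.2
r = Area/s where s is the semi-perimeter.
s = (3.4 + 8.9 + 10.2)/2 = 22.5/2 = 11.25
Area = √(s(s−a)(s−b)(s−c)) = √(11.25·7.85·2.35·1.05) ≈ √217.911 ≈ 14.7618
r ≈ 14.7618/11.25 ≈ 1.31216

r = 1.312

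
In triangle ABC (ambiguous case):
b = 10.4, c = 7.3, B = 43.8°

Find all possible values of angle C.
b/sin(B) = c/sin(C)  ⇒  sin(C) = c·sin(B)/b = 7.3·sin(43.8°)/10.4
sin(43.8°) ≈ 0.692143
sin(C) ≈ 7.3·0.692143/10.4 ≈ 5.05265/10.4 ≈ 0.485831
Candidate 1: C₁ = arcsin(0.485831) ≈ 29.0669°  →  A = 180° − 43.8° − 29.0669° ≈ 107.133° > 0, valid
Candidate 2: C₂ = 180° − C₁ ≈ 150.933°  →  A = 180° − 43.8° − 150.933° ≈ -14.7331° ≤ 0, not a valid triangle

C = 29.07° (one solution)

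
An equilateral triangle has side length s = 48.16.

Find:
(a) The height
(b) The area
(a) The height splits the triangle into two 30-60-90 halves: h = s·√3/2 = 48.16·1.73205/2 ≈ 83.4156/2 ≈ 41.7078
(b) Area = (√3/4)·s² = (√3/4)·48.16² = (√3/4)·2319.3856 ≈ 0.433013·2319.3856 ≈ 1004.32

Height = 41.71, Area = 1004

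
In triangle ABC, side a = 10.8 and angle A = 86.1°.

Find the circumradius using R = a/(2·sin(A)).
R = a/(2·sin(A)) = 10.8/(2·sin(86.1°))
sin(86.1°) ≈ 0.997684
R ≈ 10.8/(2·0.997684) = 10.8/1.99537 ≈ 5.41253

R = 5.413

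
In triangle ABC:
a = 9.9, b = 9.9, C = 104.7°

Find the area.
Two sides and the included angle (SAS): A = ½·a·b·sin(C) = ½·9.9·9.9·sin(104.7°)
sin(104.7°) ≈ 0.967268
A ≈ ½·98.01·0.967268 = 49.005·0.967268 ≈ 47.401

Area = 47.4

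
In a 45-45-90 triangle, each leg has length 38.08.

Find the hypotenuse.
In a 45-45-90 triangle the sides are in ratio 1 : 1 : √2, so hypotenuse = leg·√2.
Hypotenuse = 38.08·√2 ≈ 38.08·1.41421 ≈ 53.8533

Hypotenuse = 38.08√2 = 53.85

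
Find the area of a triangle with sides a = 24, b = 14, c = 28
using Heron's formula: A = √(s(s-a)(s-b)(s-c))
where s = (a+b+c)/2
s = (24 + 14 + 28)/2 = 66/2 = 33
s − a = 9, s − b = 19, s − c = 5
s(s−a)(s−b)(s−c) = 33·9·19·5 = 28215
Area = √28215 ≈ 167.973

s = 33.0, Area = 168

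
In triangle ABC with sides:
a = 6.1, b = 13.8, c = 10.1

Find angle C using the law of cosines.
c² = a² + b² − 2ab·cos(C)  ⇒  cos(C) = (a² + b² − c²)/(2ab)
cos(C) = (6.1² + 13.8² − 10.1²)/(2·6.1·13.8) = (37.21 + 190.44 − 102.01)/168.36 = 125.64/168.36 ≈ 0.746258
C = arccos(0.746258) ≈ 41.7327°

C = 41.73°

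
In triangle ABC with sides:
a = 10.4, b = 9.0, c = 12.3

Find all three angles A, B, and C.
Law of cosines for each angle (a² = 108.16, b² = 81, c² = 151.29):
cos(A) = (b² + c² − a²)/(2bc) = (81 + 151.29 − 108.16)/(2·9.0·12.3) = 124.13/221.4 ≈ 0.560659  ⇒  A ≈ 55.8986°
cos(B) = (a² + c² − b²)/(2ac) = (108.16 + 151.29 − 81)/(2·10.4·12.3) = 178.45/255.84 ≈ 0.697506  ⇒  B ≈ 45.7727°
cos(C) = (a² + b² − c²)/(2ab) = (108.16 + 81 − 151.29)/(2·10.4·9.0) = 37.87/187.2 ≈ 0.202297  ⇒  C ≈ 78.3287°
Check: A + B + C ≈ 180°

A = 55.9°, B = 45.77°, C = 78.33°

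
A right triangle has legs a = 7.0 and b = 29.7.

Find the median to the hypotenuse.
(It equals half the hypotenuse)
Hypotenuse c = √(a² + b²) = √(49 + 882.09) = √931.09 ≈ 30.5138
Median to hypotenuse = c/2 ≈ 30.5138/2 ≈ 15.2569

Median = 15.26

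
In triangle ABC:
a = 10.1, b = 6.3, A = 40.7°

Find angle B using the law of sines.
a/sin(A) = b/sin(B)  ⇒  sin(B) = b·sin(A)/a = 6.3·sin(40.7°)/10.1
sin(40.7°) ≈ 0.652098
sin(B) ≈ 6.3·0.652098/10.1 ≈ 4.10822/10.1 ≈ 0.406754
B = arcsin(0.406754) ≈ 24.0011°
(Since b ≤ a we need B ≤ A, so the obtuse alternative 180° − 24.0011° ≈ 155.999° is rejected.)

B = 24°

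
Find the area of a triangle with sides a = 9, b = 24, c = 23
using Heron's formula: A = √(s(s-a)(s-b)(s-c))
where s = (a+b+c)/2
s = (9 + 24 + 23)/2 = 56/2 = 28
s − a = 19, s − b = 4, s − c = 5
s(s−a)(s−b)(s−c) = 28·19·4·5 = 10640
Area = √10640 ≈ 103.15

s = 28.0, Area = 103.2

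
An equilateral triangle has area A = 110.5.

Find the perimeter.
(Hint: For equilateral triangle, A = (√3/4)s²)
A = (√3/4)s²  ⇒  s² = 4A/√3 = 4·110.5/√3 = 442/1.73205 ≈ 255.189
s ≈ √255.189 ≈ 15.9746
Perimeter = 3s ≈ 3·15.9746 ≈ 47.9239

Perimeter = 47.92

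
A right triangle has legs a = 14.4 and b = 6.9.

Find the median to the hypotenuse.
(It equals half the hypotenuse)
Hypotenuse c = √(a² + b²) = √(207.36 + 47.61) = √254.97 ≈ 15.9678
Median to hypotenuse = c/2 ≈ 15.9678/2 ≈ 7.98389

Median = 7.984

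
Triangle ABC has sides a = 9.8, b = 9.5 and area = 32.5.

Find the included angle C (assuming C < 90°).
Area = ½·a·b·sin(C)  ⇒  sin(C) = 2·Area/(a·b) = 2·32.5/(9.8·9.5) = 65/93.1 ≈ 0.698174
C = arcsin(0.698174) ≈ 44.2807° (taking the acute solution since C < 90°)

C = 44.28°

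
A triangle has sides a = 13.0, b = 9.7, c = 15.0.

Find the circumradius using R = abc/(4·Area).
First find the area with Heron's formula.
s = (13.0 + 9.7 + 15.0)/2 = 18.85
Area = √(s(s−a)(s−b)(s−c)) = √(18.85·5.85·9.15·3.85) ≈ √3884.62 ≈ 62.3268
abc = 13.0·9.7·15.0 = 1891.5
R = abc/(4·Area) ≈ 1891.5/(4·62.3268) = 1891.5/249.307 ≈ 7.58703

R = 7.587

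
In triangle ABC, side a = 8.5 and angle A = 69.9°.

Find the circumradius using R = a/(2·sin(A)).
R = a/(2·sin(A)) = 8.5/(2·sin(69.9°))
sin(69.9°) ≈ 0.939094
R ≈ 8.5/(2·0.939094) = 8.5/1.87819 ≈ 4.52564

R = 4.526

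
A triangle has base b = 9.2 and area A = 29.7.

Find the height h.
A = ½·b·h  ⇒  h = 2A/b = 2·29.7/9.2 = 59.4/9.2 ≈ 6.45652

h = 6.457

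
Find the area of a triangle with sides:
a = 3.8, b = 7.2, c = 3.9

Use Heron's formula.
s = (3.8 + 7.2 + 3.9)/2 = 14.9/2 = 7.45
s − a = 3.65, s − b = 0.25, s − c = 3.55
s(s−a)(s−b)(s−c) = 7.45·3.65·0.25·3.55 ≈ 24.1333
Area = √24.1333 ≈ 4.91257

Area = 4.913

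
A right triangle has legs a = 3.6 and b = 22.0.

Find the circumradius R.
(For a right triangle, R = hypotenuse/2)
Hypotenuse c = √(a² + b²) = √(12.96 + 484) = √496.96 ≈ 22.2926
R = c/2 ≈ 22.2926/2 ≈ 11.1463

R = 11.15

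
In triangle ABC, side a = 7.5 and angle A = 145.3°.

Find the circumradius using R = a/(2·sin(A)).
R = a/(2·sin(A)) = 7.5/(2·sin(145.3°))
sin(145.3°) ≈ 0.56928
R ≈ 7.5/(2·0.56928) = 7.5/1.13856 ≈ 6.58727

R = 6.587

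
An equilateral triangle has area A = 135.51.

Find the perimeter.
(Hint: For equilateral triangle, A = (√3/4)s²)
A = (√3/4)s²  ⇒  s² = 4A/√3 = 4·135.51/√3 = 542.04/1.73205 ≈ 312.947
s ≈ √312.947 ≈ 17.6903
Perimeter = 3s ≈ 3·17.6903 ≈ 53.0709

Perimeter = 53.07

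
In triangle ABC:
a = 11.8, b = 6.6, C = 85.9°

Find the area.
Two sides and the included angle (SAS): A = ½·a·b·sin(C) = ½·11.8·6.6·sin(85.9°)
sin(85.9°) ≈ 0.997441
A ≈ ½·77.88·0.997441 = 38.94·0.997441 ≈ 38.8403

Area = 38.84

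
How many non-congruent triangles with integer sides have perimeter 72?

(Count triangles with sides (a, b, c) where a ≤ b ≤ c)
Let a ≤ b ≤ c with a + b + c = 72. The only binding inequality is a + b > c, i.e. 72 − c > c, so c < 72/2; and c ≥ 72/3 since c is the largest side.
So 24 ≤ c ≤ 35. For each c, b runs from ⌈(72 − c)/2⌉ up to c (then a = 72 − b − c satisfies 1 ≤ a ≤ b automatically), giving c − ⌈(72 − c)/2⌉ + 1 choices.
Summing over c: 1 + 2 + 4 + 5 + 7 + 8 + 10 + 11 + 13 + 14 + 16 + 17 = 108
Check (closed form: nearest integer to p²/48 for even p, (p+3)²/48 for odd p): 72²/48 = 5184/48 ≈ 108.00 → 108

108 triangles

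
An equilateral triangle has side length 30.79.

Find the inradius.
r = Area/s with s the semi-perimeter.
Area = (√3/4)·30.79² = (√3/4)·948.0241 ≈ 0.433013·948.0241 ≈ 410.506
s = 3·30.79/2 = 46.185
r ≈ 410.506/46.185 ≈ 8.88831
(Equivalently r = side/(2√3) = 30.79/3.4641 ≈ 8.88831.)

r = 8.888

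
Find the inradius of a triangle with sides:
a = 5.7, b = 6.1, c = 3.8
r = Area/s where s is the semi-perimeter.
s = (5.7 + 6.1 + 3.8)/2 = 15.6/2 = 7.8
Area = √(s(s−a)(s−b)(s−c)) = √(7.8·2.1·1.7·4) ≈ √111.384 ≈ 10.5539
r ≈ 10.5539/7.8 ≈ 1.35306

r = 1.353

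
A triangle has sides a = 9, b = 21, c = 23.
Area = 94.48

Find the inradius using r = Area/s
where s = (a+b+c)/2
s = (9 + 21 + 23)/2 = 53/2 = 26.5
r = Area/s = 94.48/26.5 ≈ 3.56528

r = 3.565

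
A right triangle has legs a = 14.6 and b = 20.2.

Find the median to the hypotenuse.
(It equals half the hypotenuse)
Hypotenuse c = √(a² + b²) = √(213.16 + 408.04) = √621.2 ≈ 24.9239
Median to hypotenuse = c/2 ≈ 24.9239/2 ≈ 12.4619

Median = 12.46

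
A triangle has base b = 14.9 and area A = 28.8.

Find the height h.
A = ½·b·h  ⇒  h = 2A/b = 2·28.8/14.9 = 57.6/14.9 ≈ 3.86577

h = 3.866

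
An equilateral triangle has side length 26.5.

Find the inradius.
r = Area/s with s the semi-perimeter.
Area = (√3/4)·26.5² = (√3/4)·702.25 ≈ 0.433013·702.25 ≈ 304.083
s = 3·26.5/2 = 39.75
r ≈ 304.083/39.75 ≈ 7.64989
(Equivalently r = side/(2√3) = 26.5/3.4641 ≈ 7.64989.)

r = 7.65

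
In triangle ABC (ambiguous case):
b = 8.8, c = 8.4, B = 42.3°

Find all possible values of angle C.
b/sin(B) = c/sin(C)  ⇒  sin(C) = c·sin(B)/b = 8.4·sin(42.3°)/8.8
sin(42.3°) ≈ 0.673013
sin(C) ≈ 8.4·0.673013/8.8 ≈ 5.65331/8.8 ≈ 0.642421
Candidate 1: C₁ = arcsin(0.642421) ≈ 39.9726°  →  A = 180° − 42.3° − 39.9726° ≈ 97.7274° > 0, valid
Candidate 2: C₂ = 180° − C₁ ≈ 140.027°  →  A = 180° − 42.3° − 140.027° ≈ -2.3274° ≤ 0, not a valid triangle

C = 39.97° (one solution)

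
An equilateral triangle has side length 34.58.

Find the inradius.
r = Area/s with s the semi-perimeter.
Area = (√3/4)·34.58² = (√3/4)·1195.7764 ≈ 0.433013·1195.7764 ≈ 517.786
s = 3·34.58/2 = 51.87
r ≈ 517.786/51.87 ≈ 9.98239
(Equivalently r = side/(2√3) = 34.58/3.4641 ≈ 9.98239.)

r = 9.982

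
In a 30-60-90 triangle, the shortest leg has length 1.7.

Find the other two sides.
In a 30-60-90 triangle the sides are in ratio 1 : √3 : 2 (short leg : long leg : hypotenuse).
Long leg = 1.7·√3 ≈ 1.7·1.73205 ≈ 2.94449
Hypotenuse = 2·1.7 = 3.4

Long leg = 1.7√3 = 2.944, Hypotenuse = 3.4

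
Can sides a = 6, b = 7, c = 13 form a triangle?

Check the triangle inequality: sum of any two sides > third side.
a + b vs c: 6 + 7 = 13 ≤ 13  ✗
a + c vs b: 6 + 13 = 19 > 7  ✓
b + c vs a: 7 + 13 = 20 > 6  ✓

No: 6 + 7 = 13 is not > 13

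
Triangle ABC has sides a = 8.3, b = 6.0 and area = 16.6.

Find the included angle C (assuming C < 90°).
Area = ½·a·b·sin(C)  ⇒  sin(C) = 2·Area/(a·b) = 2·16.6/(8.3·6.0) = 33.2/49.8 ≈ 0.666667
C = arcsin(0.666667) ≈ 41.8103° (taking the acute solution since C < 90°)

C = 41.81°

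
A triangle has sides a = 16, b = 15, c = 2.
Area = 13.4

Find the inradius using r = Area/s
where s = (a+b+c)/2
s = (16 + 15 + 2)/2 = 33/2 = 16.5
r = Area/s = 13.4/16.5 ≈ 0.812121

r = 0.8121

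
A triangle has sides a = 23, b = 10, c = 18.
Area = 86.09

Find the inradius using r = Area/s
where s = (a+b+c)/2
s = (23 + 10 + 18)/2 = 51/2 = 25.5
r = Area/s = 86.09/25.5 ≈ 3.37608

r = 3.376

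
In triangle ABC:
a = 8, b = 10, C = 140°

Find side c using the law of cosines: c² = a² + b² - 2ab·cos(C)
c² = 8² + 10² − 2·8·10·cos(140°)
cos(140°) ≈ -0.766044
c² ≈ 64 + 100 − 160·(-0.766044) ≈ 164 + 122.567 ≈ 286.567
c ≈ √286.567 ≈ 16.9283

c = 16.93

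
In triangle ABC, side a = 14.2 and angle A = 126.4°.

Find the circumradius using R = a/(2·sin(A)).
R = a/(2·sin(A)) = 14.2/(2·sin(126.4°))
sin(126.4°) ≈ 0.804894
R ≈ 14.2/(2·0.804894) = 14.2/1.60979 ≈ 8.82104

R = 8.821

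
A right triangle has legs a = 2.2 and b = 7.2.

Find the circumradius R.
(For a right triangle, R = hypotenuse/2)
Hypotenuse c = √(a² + b²) = √(4.84 + 51.84) = √56.68 ≈ 7.52861
R = c/2 ≈ 7.52861/2 ≈ 3.76431

R = 3.764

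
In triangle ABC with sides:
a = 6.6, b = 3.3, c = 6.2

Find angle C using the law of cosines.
c² = a² + b² − 2ab·cos(C)  ⇒  cos(C) = (a² + b² − c²)/(2ab)
cos(C) = (6.6² + 3.3² − 6.2²)/(2·6.6·3.3) = (43.56 + 10.89 − 38.44)/43.56 = 16.01/43.56 ≈ 0.367539
C = arccos(0.367539) ≈ 68.4361°

C = 68.44°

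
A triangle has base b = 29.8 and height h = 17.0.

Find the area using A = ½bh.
A = ½·b·h = ½·29.8·17.0 = ½·506.6 = 253.3

Area = 253.3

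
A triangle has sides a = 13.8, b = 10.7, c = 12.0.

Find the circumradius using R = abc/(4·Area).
First find the area with Heron's formula.
s = (13.8 + 10.7 + 12.0)/2 = 18.25
Area = √(s(s−a)(s−b)(s−c)) = √(18.25·4.45·7.55·6.25) ≈ √3832.21 ≈ 61.9049
abc = 13.8·10.7·12.0 = 1771.92
R = abc/(4·Area) ≈ 1771.92/(4·61.9049) = 1771.92/247.62 ≈ 7.15582

R = 7.156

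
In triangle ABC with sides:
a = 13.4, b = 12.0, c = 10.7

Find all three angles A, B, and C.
Law of cosines for each angle (a² = 179.56, b² = 144, c² = 114.49):
cos(A) = (b² + c² − a²)/(2bc) = (144 + 114.49 − 179.56)/(2·12.0·10.7) = 78.93/256.8 ≈ 0.30736  ⇒  A ≈ 72.0998°
cos(B) = (a² + c² − b²)/(2ac) = (179.56 + 114.49 − 144)/(2·13.4·10.7) = 150.05/286.76 ≈ 0.52326  ⇒  B ≈ 58.4488°
cos(C) = (a² + b² − c²)/(2ab) = (179.56 + 144 − 114.49)/(2·13.4·12.0) = 209.07/321.6 ≈ 0.650093  ⇒  C ≈ 49.4514°
Check: A + B + C ≈ 180°

A = 72.1°, B = 58.45°, C = 49.45°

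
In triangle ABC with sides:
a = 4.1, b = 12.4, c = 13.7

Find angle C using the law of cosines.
c² = a² + b² − 2ab·cos(C)  ⇒  cos(C) = (a² + b² − c²)/(2ab)
cos(C) = (4.1² + 12.4² − 13.7²)/(2·4.1·12.4) = (16.81 + 153.76 − 187.69)/101.68 = -17.12/101.68 ≈ -0.168371
C = arccos(-0.168371) ≈ 99.6931°

C = 99.69°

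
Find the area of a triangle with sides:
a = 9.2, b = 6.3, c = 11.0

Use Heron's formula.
s = (9.2 + 6.3 + 11.0)/2 = 26.5/2 = 13.25
s − a = 4.05, s − b = 6.95, s − c = 2.25
s(s−a)(s−b)(s−c) = 13.25·4.05·6.95·2.25 ≈ 839.147
Area = √839.147 ≈ 28.968

Area = 28.97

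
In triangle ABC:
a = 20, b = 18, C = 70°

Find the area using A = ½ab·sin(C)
A = ½·a·b·sin(C) = ½·20·18·sin(70°)
sin(70°) ≈ 0.939693
A ≈ ½·360·0.939693 = 180·0.939693 ≈ 169.145

Area = 169.1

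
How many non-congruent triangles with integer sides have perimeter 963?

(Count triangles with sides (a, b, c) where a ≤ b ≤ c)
Let a ≤ b ≤ c with a + b + c = 963. The only binding inequality is a + b > c, i.e. 963 − c > c, so c < 963/2; and c ≥ 963/3 since c is the largest side.
So 321 ≤ c ≤ 481. For each c, b runs from ⌈(963 − c)/2⌉ up to c (then a = 963 − b − c satisfies 1 ≤ a ≤ b automatically), giving c − ⌈(963 − c)/2⌉ + 1 choices.
Summing over c: 1 + 2 + 4 + 5 + … + 239 + 241  (161 terms, c = 321, …, 481) = 19441
Check (closed form: nearest integer to p²/48 for even p, (p+3)²/48 for odd p): (963+3)²/48 = 966²/48 = 933156/48 ≈ 19440.75 → 19441

19441 triangles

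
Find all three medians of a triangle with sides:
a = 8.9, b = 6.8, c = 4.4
Median formula: m_a = ½√(2b² + 2c² − a²) (and cyclically). a² = 79.21, b² = 46.24, c² = 19.36.
m_a = ½√(2·46.24 + 2·19.36 − 79.21) = ½√51.99 ≈ ½·7.21041 ≈ 3.6052
m_b = ½√(2·79.21 + 2·19.36 − 46.24) = ½√150.9 ≈ ½·12.2841 ≈ 6.14207
m_c = ½√(2·79.21 + 2·46.24 − 19.36) = ½√231.54 ≈ ½·15.2164 ≈ 7.60822

m_a = 3.605, m_b = 6.142, m_c = 7.608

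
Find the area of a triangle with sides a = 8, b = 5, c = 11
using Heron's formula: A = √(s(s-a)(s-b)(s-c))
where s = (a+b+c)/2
s = (8 + 5 + 11)/2 = 24/2 = 12
s − a = 4, s − b = 7, s − c = 1
s(s−a)(s−b)(s−c) = 12·4·7·1 = 336
Area = √336 ≈ 18.3303

s = 12.0, Area = 18.33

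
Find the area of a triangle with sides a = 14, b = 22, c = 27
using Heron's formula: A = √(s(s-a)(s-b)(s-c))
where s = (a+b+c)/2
s = (14 + 22 + 27)/2 = 63/2 = 31.5
s − a = 17.5, s − b = 9.5, s − c = 4.5
s(s−a)(s−b)(s−c) = 31.5·17.5·9.5·4.5 = 23565.9375
Area = √23565.9375 ≈ 153.512

s = 31.5, Area = 153.5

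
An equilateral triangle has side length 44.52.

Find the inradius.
r = Area/s with s the semi-perimeter.
Area = (√3/4)·44.52² = (√3/4)·1982.0304 ≈ 0.433013·1982.0304 ≈ 858.244
s = 3·44.52/2 = 66.78
r ≈ 858.244/66.78 ≈ 12.8518
(Equivalently r = side/(2√3) = 44.52/3.4641 ≈ 12.8518.)

r = 12.85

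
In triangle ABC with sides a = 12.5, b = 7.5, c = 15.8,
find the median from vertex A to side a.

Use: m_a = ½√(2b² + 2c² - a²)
m_a = ½√(2·7.5² + 2·15.8² − 12.5²) = ½√(2·56.25 + 2·249.64 − 156.25) = ½√(112.5 + 499.28 − 156.25) = ½√455.53
√455.53 ≈ 21.3431, so m_a ≈ 10.6716

m_a = 10.67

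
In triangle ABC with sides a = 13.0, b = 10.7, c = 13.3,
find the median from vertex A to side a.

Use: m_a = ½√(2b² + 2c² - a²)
m_a = ½√(2·10.7² + 2·13.3² − 13.0²) = ½√(2·114.49 + 2·176.89 − 169) = ½√(228.98 + 353.78 − 169) = ½√413.76
√413.76 ≈ 20.3411, so m_a ≈ 10.1705

m_a = 10.17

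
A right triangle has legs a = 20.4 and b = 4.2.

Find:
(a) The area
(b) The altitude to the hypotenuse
(a) The legs are perpendicular, so Area = ½·a·b = ½·20.4·4.2 = ½·85.68 = 42.84
(b) Hypotenuse c = √(a² + b²) = √(416.16 + 17.64) = √433.8 ≈ 20.8279
    Area = ½·c·h_c  ⇒  h_c = 2·Area/c = 85.68/20.8279 ≈ 4.11372

Area = 42.84, h_c = 4.114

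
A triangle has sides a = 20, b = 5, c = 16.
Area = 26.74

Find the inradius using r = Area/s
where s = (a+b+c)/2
s = (20 + 5 + 16)/2 = 41/2 = 20.5
r = Area/s = 26.74/20.5 ≈ 1.30439

r = 1.304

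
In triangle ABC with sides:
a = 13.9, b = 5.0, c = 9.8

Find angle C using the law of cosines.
c² = a² + b² − 2ab·cos(C)  ⇒  cos(C) = (a² + b² − c²)/(2ab)
cos(C) = (13.9² + 5.0² − 9.8²)/(2·13.9·5.0) = (193.21 + 25 − 96.04)/139 = 122.17/139 ≈ 0.878921
C = arccos(0.878921) ≈ 28.4875°

C = 28.49°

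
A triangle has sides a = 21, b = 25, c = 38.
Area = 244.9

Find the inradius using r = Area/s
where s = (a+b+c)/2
s = (21 + 25 + 38)/2 = 84/2 = 42
r = Area/s = 244.9/42 ≈ 5.83095

r = 5.831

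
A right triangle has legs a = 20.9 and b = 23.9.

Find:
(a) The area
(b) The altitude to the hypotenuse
(a) The legs are perpendicular, so Area = ½·a·b = ½·20.9·23.9 = ½·499.51 = 249.755
(b) Hypotenuse c = √(a² + b²) = √(436.81 + 571.21) = √1008.02 ≈ 31.7493
    Area = ½·c·h_c  ⇒  h_c = 2·Area/c = 499.51/31.7493 ≈ 15.7329

Area = 249.755, h_c = 15.73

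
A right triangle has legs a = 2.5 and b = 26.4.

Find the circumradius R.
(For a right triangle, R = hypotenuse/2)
Hypotenuse c = √(a² + b²) = √(6.25 + 696.96) = √703.21 ≈ 26.5181
R = c/2 ≈ 26.5181/2 ≈ 13.2591

R = 13.26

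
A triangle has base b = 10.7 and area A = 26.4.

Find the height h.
A = ½·b·h  ⇒  h = 2A/b = 2·26.4/10.7 = 52.8/10.7 ≈ 4.93458

h = 4.935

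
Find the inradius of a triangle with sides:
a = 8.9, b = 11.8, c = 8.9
r = Area/s where s is the semi-perimeter.
s = (8.9 + 11.8 + 8.9)/2 = 29.6/2 = 14.8
Area = √(s(s−a)(s−b)(s−c)) = √(14.8·5.9·3·5.9) ≈ √1545.56 ≈ 39.3137
r ≈ 39.3137/14.8 ≈ 2.65633

r = 2.656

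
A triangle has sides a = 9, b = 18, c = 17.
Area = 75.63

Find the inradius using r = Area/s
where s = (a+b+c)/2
s = (9 + 18 + 17)/2 = 44/2 = 22
r = Area/s = 75.63/22 ≈ 3.43773

r = 3.438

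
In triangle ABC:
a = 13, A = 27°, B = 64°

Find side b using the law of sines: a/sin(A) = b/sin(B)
a/sin(A) = b/sin(B)  ⇒  b = a·sin(B)/sin(A) = 13·sin(64°)/sin(27°)
sin(64°) ≈ 0.898794, sin(27°) ≈ 0.45399
b ≈ 13·0.898794/0.45399 ≈ 11.6843/0.45399 ≈ 25.7369

b = 25.74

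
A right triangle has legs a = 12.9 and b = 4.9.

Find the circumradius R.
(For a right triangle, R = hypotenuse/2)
Hypotenuse c = √(a² + b²) = √(166.41 + 24.01) = √190.42 ≈ 13.7993
R = c/2 ≈ 13.7993/2 ≈ 6.89964

R = 6.9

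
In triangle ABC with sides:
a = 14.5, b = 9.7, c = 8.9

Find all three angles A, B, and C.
Law of cosines for each angle (a² = 210.25, b² = 94.09, c² = 79.21):
cos(A) = (b² + c² − a²)/(2bc) = (94.09 + 79.21 − 210.25)/(2·9.7·8.9) = -36.95/172.66 ≈ -0.214004  ⇒  A ≈ 102.357°
cos(B) = (a² + c² − b²)/(2ac) = (210.25 + 79.21 − 94.09)/(2·14.5·8.9) = 195.37/258.1 ≈ 0.756955  ⇒  B ≈ 40.8035°
cos(C) = (a² + b² − c²)/(2ab) = (210.25 + 94.09 − 79.21)/(2·14.5·9.7) = 225.13/281.3 ≈ 0.80032  ⇒  C ≈ 36.8393°
Check: A + B + C ≈ 180°

A = 102.4°, B = 40.8°, C = 36.84°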